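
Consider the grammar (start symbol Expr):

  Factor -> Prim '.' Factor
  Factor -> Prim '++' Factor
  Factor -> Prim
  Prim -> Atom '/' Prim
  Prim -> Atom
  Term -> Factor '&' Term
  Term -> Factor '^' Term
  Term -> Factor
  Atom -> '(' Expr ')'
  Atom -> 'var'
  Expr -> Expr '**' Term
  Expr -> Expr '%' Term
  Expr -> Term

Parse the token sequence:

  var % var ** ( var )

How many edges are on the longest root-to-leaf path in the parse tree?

[Expr [Expr [Expr [Term [Factor [Prim [Atom var]]]]] % [Term [Factor [Prim [Atom var]]]]] ** [Term [Factor [Prim [Atom ( [Expr [Term [Factor [Prim [Atom var]]]]] )]]]]]

10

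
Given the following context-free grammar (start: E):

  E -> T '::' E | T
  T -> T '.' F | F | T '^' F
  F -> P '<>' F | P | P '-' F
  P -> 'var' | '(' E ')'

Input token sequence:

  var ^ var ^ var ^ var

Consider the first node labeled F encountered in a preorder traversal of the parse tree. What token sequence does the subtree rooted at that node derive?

var

[E [T [T [T [T [F [P var]]] ^ [F [P var]]] ^ [F [P var]]] ^ [F [P var]]]]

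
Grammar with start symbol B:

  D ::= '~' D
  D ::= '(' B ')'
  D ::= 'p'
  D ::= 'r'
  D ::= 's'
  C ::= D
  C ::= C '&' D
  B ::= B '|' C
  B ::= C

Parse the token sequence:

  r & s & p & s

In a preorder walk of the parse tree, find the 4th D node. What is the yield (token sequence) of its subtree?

s

[B [C [C [C [C [D r]] & [D s]] & [D p]] & [D s]]]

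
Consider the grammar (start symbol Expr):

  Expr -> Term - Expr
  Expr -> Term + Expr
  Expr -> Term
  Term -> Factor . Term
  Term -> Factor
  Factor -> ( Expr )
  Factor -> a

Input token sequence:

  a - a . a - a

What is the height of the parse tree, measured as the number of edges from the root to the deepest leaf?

5

[Expr [Term [Factor a]] - [Expr [Term [Factor a] . [Term [Factor a]]] - [Expr [Term [Factor a]]]]]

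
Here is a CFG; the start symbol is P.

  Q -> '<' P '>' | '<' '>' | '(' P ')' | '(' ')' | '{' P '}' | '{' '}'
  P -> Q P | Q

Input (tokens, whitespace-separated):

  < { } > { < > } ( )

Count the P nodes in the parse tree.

5

[P [Q < [P [Q { }]] >] [P [Q { [P [Q < >]] }] [P [Q ( )]]]]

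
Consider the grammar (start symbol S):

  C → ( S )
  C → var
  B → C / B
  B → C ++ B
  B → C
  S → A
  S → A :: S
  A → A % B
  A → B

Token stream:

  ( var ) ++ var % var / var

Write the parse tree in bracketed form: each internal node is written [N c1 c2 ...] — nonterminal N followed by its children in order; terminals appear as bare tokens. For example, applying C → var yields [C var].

[S [A [A [B [C ( [S [A [B [C var]]]] )] ++ [B [C var]]]] % [B [C var] / [B [C var]]]]]

S
A
A % B
B % B
C ++ B % B
( S ) ++ B % B
( A ) ++ B % B
( B ) ++ B % B
( C ) ++ B % B
( var ) ++ B % B
( var ) ++ C % B
( var ) ++ var % B
( var ) ++ var % C / B
( var ) ++ var % var / B
( var ) ++ var % var / C
( var ) ++ var % var / var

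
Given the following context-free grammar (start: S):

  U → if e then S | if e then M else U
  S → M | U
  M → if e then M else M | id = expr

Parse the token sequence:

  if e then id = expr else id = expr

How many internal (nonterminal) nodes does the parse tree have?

4

[S [M if e then [M id = expr] else [M id = expr]]]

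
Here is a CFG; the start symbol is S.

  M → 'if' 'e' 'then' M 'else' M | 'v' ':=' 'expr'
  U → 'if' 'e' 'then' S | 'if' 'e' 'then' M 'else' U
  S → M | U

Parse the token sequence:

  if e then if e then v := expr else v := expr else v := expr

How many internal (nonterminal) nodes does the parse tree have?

6

[S [M if e then [M if e then [M v := expr] else [M v := expr]] else [M v := expr]]]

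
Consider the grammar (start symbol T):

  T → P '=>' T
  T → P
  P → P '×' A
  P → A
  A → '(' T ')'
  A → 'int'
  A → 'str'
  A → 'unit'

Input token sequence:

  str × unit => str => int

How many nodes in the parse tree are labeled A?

[T [P [P [A str]] × [A unit]] => [T [P [A str]] => [T [P [A int]]]]]

4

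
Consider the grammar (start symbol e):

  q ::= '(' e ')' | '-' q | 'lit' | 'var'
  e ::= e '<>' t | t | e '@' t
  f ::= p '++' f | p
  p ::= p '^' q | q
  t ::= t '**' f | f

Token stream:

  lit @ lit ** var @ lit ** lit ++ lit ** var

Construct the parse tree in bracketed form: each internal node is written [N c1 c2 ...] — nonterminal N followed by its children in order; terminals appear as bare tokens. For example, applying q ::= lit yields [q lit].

[e [e [e [t [f [p [q lit]]]]] @ [t [t [f [p [q lit]]]] ** [f [p [q var]]]]] @ [t [t [t [f [p [q lit]]]] ** [f [p [q lit]] ++ [f [p [q lit]]]]] ** [f [p [q var]]]]]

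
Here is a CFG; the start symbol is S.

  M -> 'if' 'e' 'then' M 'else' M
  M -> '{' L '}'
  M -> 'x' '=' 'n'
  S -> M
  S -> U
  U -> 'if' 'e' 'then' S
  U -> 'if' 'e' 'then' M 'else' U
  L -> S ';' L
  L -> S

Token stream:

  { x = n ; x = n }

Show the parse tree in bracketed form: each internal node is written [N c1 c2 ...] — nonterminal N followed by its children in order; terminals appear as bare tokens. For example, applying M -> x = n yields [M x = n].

[S [M { [L [S [M x = n]] ; [L [S [M x = n]]]] }]]

S
M
{ L }
{ S ; L }
{ M ; L }
{ x = n ; L }
{ x = n ; S }
{ x = n ; M }
{ x = n ; x = n }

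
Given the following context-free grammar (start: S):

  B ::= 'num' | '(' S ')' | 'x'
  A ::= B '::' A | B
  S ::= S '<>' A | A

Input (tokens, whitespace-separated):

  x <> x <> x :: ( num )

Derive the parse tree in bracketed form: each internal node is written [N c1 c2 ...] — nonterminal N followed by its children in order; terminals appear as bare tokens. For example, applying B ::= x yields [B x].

S
S <> A
S <> A <> A
A <> A <> A
B <> A <> A
x <> A <> A
x <> B <> A
x <> x <> A
x <> x <> B :: A
x <> x <> x :: A
x <> x <> x :: B
x <> x <> x :: ( S )
x <> x <> x :: ( A )
x <> x <> x :: ( B )
x <> x <> x :: ( num )

[S [S [S [A [B x]]] <> [A [B x]]] <> [A [B x] :: [A [B ( [S [A [B num]]] )]]]]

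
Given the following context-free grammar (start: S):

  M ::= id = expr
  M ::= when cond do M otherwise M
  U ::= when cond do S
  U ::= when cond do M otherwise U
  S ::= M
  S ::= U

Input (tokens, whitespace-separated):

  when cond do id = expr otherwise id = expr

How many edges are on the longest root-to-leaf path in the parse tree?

[S [M when cond do [M id = expr] otherwise [M id = expr]]]

3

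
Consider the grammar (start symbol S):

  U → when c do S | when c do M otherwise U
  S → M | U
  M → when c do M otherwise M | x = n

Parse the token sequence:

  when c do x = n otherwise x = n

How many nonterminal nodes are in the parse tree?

4

[S [M when c do [M x = n] otherwise [M x = n]]]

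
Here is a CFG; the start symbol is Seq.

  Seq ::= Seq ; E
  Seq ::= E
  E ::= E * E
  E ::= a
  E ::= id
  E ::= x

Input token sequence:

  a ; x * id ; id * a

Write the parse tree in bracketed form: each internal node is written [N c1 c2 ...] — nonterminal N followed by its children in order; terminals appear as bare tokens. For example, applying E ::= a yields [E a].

Seq
Seq ; E
Seq ; E ; E
E ; E ; E
a ; E ; E
a ; E * E ; E
a ; x * E ; E
a ; x * id ; E
a ; x * id ; E * E
a ; x * id ; id * E
a ; x * id ; id * a

[Seq [Seq [Seq [E a]] ; [E [E x] * [E id]]] ; [E [E id] * [E a]]]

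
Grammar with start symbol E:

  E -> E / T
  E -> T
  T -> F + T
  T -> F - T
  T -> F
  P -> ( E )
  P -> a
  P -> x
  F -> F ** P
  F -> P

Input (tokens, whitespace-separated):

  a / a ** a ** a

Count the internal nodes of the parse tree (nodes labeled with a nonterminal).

[E [E [T [F [P a]]]] / [T [F [F [F [P a]] ** [P a]] ** [P a]]]]

12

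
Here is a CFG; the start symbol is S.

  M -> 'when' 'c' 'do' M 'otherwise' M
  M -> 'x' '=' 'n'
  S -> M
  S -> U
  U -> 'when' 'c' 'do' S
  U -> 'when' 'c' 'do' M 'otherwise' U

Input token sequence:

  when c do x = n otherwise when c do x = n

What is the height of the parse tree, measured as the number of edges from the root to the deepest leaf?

[S [U when c do [M x = n] otherwise [U when c do [S [M x = n]]]]]

5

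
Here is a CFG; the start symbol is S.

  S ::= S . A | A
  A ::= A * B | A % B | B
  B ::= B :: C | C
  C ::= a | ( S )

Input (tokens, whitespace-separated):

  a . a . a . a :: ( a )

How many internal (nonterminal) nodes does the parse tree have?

[S [S [S [S [A [B [C a]]]] . [A [B [C a]]]] . [A [B [C a]]]] . [A [B [B [C a]] :: [C ( [S [A [B [C a]]]] )]]]]

22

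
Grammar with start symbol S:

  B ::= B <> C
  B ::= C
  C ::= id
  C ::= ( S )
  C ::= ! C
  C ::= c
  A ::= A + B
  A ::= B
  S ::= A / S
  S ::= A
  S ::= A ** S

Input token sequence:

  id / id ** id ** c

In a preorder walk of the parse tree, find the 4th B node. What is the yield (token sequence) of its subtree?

c

[S [A [B [C id]]] / [S [A [B [C id]]] ** [S [A [B [C id]]] ** [S [A [B [C c]]]]]]]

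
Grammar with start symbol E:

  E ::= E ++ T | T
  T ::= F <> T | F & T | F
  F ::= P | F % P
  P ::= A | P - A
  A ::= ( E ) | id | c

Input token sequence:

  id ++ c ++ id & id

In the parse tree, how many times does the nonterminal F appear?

4

[E [E [E [T [F [P [A id]]]]] ++ [T [F [P [A c]]]]] ++ [T [F [P [A id]]] & [T [F [P [A id]]]]]]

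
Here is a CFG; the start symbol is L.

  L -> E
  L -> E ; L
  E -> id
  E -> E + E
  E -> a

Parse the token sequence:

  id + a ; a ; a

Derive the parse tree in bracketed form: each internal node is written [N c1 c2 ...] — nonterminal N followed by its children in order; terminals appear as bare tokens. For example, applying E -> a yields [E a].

L
E ; L
E + E ; L
id + E ; L
id + a ; L
id + a ; E ; L
id + a ; a ; L
id + a ; a ; E
id + a ; a ; a

[L [E [E id] + [E a]] ; [L [E a] ; [L [E a]]]]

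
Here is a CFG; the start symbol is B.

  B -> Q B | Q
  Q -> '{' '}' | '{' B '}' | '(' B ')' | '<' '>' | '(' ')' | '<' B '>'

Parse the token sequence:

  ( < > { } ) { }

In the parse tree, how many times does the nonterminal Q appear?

[B [Q ( [B [Q < >] [B [Q { }]]] )] [B [Q { }]]]

4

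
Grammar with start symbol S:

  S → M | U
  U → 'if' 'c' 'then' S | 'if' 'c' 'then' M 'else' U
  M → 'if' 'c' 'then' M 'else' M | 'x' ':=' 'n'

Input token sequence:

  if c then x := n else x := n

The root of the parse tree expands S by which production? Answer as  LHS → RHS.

[S [M if c then [M x := n] else [M x := n]]]

S → M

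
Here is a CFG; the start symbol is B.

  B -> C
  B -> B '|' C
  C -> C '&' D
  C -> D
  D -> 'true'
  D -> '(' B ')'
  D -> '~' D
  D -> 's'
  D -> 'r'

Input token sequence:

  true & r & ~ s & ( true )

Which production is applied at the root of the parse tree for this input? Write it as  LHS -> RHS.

[B [C [C [C [C [D true]] & [D r]] & [D ~ [D s]]] & [D ( [B [C [D true]]] )]]]

B -> C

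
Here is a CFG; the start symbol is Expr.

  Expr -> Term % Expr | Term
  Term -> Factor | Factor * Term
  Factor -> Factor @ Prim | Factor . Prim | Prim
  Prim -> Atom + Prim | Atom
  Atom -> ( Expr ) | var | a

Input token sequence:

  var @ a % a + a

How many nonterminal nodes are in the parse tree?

[Expr [Term [Factor [Factor [Prim [Atom var]]] @ [Prim [Atom a]]]] % [Expr [Term [Factor [Prim [Atom a] + [Prim [Atom a]]]]]]]

15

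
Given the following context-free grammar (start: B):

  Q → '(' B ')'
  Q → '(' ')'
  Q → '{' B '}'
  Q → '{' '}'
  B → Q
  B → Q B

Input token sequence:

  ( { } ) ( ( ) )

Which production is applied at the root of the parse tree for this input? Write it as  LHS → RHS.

[B [Q ( [B [Q { }]] )] [B [Q ( [B [Q ( )]] )]]]

B → Q B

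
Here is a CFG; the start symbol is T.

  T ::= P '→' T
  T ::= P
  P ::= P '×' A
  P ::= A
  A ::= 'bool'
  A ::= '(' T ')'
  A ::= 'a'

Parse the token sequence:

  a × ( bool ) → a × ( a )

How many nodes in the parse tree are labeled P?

6

[T [P [P [A a]] × [A ( [T [P [A bool]]] )]] → [T [P [P [A a]] × [A ( [T [P [A a]]] )]]]]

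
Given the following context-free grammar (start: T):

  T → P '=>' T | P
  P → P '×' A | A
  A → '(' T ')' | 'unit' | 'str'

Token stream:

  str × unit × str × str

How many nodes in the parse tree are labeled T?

[T [P [P [P [P [A str]] × [A unit]] × [A str]] × [A str]]]

1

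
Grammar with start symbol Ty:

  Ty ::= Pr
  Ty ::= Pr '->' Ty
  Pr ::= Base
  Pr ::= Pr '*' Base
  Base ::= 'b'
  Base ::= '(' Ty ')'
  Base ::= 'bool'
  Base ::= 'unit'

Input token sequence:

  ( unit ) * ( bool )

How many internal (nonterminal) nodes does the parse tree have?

[Ty [Pr [Pr [Base ( [Ty [Pr [Base unit]]] )]] * [Base ( [Ty [Pr [Base bool]]] )]]]

11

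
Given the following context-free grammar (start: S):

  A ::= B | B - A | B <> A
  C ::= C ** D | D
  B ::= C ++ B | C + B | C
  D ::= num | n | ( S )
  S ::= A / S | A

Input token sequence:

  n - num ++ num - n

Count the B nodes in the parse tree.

[S [A [B [C [D n]]] - [A [B [C [D num]] ++ [B [C [D num]]]] - [A [B [C [D n]]]]]]]

4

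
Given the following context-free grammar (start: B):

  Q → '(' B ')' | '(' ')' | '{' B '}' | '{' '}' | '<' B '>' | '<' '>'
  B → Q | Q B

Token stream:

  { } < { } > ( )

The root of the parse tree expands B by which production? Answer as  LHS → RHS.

B → Q B

[B [Q { }] [B [Q < [B [Q { }]] >] [B [Q ( )]]]]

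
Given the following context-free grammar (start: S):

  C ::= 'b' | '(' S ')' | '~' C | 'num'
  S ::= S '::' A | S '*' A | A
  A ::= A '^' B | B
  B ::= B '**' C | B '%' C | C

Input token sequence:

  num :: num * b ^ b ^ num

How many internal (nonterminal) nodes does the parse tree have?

[S [S [S [A [B [C num]]]] :: [A [B [C num]]]] * [A [A [A [B [C b]]] ^ [B [C b]]] ^ [B [C num]]]]

18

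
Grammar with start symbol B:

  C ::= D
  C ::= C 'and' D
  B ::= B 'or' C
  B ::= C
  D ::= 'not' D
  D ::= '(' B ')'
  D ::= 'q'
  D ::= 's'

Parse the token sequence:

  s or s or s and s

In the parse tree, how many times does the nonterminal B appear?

[B [B [B [C [D s]]] or [C [D s]]] or [C [C [D s]] and [D s]]]

3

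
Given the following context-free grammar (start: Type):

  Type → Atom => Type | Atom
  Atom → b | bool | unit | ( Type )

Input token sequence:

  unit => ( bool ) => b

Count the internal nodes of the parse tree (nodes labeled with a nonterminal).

8

[Type [Atom unit] => [Type [Atom ( [Type [Atom bool]] )] => [Type [Atom b]]]]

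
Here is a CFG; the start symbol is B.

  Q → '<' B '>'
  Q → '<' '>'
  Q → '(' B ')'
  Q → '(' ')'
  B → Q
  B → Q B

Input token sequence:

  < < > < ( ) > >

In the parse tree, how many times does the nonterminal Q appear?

4

[B [Q < [B [Q < >] [B [Q < [B [Q ( )]] >]]] >]]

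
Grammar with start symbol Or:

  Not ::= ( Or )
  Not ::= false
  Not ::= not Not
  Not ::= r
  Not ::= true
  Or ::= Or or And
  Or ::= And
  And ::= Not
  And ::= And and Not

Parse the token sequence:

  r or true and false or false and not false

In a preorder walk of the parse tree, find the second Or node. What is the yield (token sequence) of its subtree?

[Or [Or [Or [And [Not r]]] or [And [And [Not true]] and [Not false]]] or [And [And [Not false]] and [Not not [Not false]]]]

r or true and false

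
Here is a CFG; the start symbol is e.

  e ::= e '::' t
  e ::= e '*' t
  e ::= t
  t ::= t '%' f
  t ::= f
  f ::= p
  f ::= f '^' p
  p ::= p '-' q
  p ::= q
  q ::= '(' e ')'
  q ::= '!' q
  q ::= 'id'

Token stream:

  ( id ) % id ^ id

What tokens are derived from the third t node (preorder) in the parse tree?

[e [t [t [f [p [q ( [e [t [f [p [q id]]]]] )]]]] % [f [f [p [q id]]] ^ [p [q id]]]]]

id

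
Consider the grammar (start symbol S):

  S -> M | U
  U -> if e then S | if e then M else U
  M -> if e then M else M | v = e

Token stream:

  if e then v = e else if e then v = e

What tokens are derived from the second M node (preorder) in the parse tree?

v = e

[S [U if e then [M v = e] else [U if e then [S [M v = e]]]]]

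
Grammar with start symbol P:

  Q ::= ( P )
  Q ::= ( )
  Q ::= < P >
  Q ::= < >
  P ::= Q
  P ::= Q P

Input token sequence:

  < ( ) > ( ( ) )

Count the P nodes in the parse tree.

4

[P [Q < [P [Q ( )]] >] [P [Q ( [P [Q ( )]] )]]]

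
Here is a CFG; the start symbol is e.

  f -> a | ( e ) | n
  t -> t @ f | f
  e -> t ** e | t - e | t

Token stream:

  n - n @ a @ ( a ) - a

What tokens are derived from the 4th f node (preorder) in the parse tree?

[e [t [f n]] - [e [t [t [t [f n]] @ [f a]] @ [f ( [e [t [f a]]] )]] - [e [t [f a]]]]]

( a )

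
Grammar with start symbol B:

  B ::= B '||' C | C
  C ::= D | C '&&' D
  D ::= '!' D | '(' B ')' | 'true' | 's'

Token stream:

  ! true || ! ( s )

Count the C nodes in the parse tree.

[B [B [C [D ! [D true]]]] || [C [D ! [D ( [B [C [D s]]] )]]]]

3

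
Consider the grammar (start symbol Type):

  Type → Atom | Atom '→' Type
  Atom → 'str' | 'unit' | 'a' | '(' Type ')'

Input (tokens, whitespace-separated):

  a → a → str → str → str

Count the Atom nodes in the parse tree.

5

[Type [Atom a] → [Type [Atom a] → [Type [Atom str] → [Type [Atom str] → [Type [Atom str]]]]]]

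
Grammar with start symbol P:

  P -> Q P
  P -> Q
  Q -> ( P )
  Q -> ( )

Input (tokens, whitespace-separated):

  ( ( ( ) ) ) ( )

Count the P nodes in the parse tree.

[P [Q ( [P [Q ( [P [Q ( )]] )]] )] [P [Q ( )]]]

4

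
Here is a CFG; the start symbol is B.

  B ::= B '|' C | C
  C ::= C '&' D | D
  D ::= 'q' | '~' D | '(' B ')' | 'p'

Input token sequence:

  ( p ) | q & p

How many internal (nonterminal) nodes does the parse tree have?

[B [B [C [D ( [B [C [D p]]] )]]] | [C [C [D q]] & [D p]]]

11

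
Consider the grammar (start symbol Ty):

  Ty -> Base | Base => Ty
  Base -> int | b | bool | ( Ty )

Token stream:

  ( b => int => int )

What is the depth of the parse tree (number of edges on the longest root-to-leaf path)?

6

[Ty [Base ( [Ty [Base b] => [Ty [Base int] => [Ty [Base int]]]] )]]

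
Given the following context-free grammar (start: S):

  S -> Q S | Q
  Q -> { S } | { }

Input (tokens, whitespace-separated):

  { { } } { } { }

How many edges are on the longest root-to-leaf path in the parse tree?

4

[S [Q { [S [Q { }]] }] [S [Q { }] [S [Q { }]]]]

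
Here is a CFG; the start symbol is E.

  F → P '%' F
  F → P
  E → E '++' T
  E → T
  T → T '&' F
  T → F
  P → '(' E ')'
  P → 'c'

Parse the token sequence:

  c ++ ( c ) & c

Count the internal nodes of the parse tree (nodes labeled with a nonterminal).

[E [E [T [F [P c]]]] ++ [T [T [F [P ( [E [T [F [P c]]]] )]]] & [F [P c]]]]

15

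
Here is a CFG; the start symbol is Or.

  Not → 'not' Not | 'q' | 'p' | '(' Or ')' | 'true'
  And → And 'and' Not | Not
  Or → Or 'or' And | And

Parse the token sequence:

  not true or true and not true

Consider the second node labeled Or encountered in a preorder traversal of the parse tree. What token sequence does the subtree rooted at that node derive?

[Or [Or [And [Not not [Not true]]]] or [And [And [Not true]] and [Not not [Not true]]]]

not true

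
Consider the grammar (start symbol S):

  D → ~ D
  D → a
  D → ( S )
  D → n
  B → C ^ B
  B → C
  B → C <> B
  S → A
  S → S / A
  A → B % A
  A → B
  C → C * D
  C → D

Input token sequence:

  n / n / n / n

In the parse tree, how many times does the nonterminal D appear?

4

[S [S [S [S [A [B [C [D n]]]]] / [A [B [C [D n]]]]] / [A [B [C [D n]]]]] / [A [B [C [D n]]]]]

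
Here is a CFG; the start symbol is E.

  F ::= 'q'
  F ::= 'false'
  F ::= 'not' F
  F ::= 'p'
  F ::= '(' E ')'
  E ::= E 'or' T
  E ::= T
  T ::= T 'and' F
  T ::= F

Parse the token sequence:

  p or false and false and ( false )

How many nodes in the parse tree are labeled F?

5

[E [E [T [F p]]] or [T [T [T [F false]] and [F false]] and [F ( [E [T [F false]]] )]]]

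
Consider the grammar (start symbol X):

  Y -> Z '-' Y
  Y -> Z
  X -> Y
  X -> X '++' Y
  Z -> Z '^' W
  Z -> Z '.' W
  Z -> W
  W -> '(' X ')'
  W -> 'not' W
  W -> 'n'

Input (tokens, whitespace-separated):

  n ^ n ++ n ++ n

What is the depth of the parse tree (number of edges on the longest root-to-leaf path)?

[X [X [X [Y [Z [Z [W n]] ^ [W n]]]] ++ [Y [Z [W n]]]] ++ [Y [Z [W n]]]]

7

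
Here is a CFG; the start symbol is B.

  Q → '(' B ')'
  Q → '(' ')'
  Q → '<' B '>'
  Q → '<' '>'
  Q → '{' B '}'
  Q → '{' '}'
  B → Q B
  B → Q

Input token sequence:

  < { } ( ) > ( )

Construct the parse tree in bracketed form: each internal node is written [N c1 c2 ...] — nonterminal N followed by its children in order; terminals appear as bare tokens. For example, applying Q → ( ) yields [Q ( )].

B
Q B
< B > B
< Q B > B
< { } B > B
< { } Q > B
< { } ( ) > B
< { } ( ) > Q
< { } ( ) > ( )

[B [Q < [B [Q { }] [B [Q ( )]]] >] [B [Q ( )]]]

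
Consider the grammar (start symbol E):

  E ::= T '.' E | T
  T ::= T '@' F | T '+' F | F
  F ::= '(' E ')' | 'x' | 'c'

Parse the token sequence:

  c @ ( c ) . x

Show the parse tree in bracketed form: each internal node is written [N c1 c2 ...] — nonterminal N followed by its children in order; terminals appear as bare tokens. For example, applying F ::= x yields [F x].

E
T . E
T @ F . E
F @ F . E
c @ F . E
c @ ( E ) . E
c @ ( T ) . E
c @ ( F ) . E
c @ ( c ) . E
c @ ( c ) . T
c @ ( c ) . F
c @ ( c ) . x

[E [T [T [F c]] @ [F ( [E [T [F c]]] )]] . [E [T [F x]]]]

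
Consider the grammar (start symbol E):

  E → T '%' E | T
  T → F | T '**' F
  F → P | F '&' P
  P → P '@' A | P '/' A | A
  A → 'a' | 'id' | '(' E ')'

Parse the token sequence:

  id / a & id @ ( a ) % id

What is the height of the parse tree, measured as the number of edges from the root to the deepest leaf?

10

[E [T [F [F [P [P [A id]] / [A a]]] & [P [P [A id]] @ [A ( [E [T [F [P [A a]]]]] )]]]] % [E [T [F [P [A id]]]]]]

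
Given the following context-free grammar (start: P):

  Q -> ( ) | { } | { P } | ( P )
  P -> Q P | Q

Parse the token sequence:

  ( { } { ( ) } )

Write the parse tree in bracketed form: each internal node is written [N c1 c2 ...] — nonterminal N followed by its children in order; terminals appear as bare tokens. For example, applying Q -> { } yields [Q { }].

[P [Q ( [P [Q { }] [P [Q { [P [Q ( )]] }]]] )]]

P
Q
( P )
( Q P )
( { } P )
( { } Q )
( { } { P } )
( { } { Q } )
( { } { ( ) } )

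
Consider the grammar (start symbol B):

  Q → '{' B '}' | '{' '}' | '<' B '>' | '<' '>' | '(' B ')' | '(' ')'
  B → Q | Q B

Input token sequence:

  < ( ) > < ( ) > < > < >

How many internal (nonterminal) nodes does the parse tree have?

[B [Q < [B [Q ( )]] >] [B [Q < [B [Q ( )]] >] [B [Q < >] [B [Q < >]]]]]

12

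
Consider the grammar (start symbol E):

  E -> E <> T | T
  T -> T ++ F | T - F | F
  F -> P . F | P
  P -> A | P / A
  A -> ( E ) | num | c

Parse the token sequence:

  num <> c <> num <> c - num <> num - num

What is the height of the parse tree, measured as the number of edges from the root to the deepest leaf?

9

[E [E [E [E [E [T [F [P [A num]]]]] <> [T [F [P [A c]]]]] <> [T [F [P [A num]]]]] <> [T [T [F [P [A c]]]] - [F [P [A num]]]]] <> [T [T [F [P [A num]]]] - [F [P [A num]]]]]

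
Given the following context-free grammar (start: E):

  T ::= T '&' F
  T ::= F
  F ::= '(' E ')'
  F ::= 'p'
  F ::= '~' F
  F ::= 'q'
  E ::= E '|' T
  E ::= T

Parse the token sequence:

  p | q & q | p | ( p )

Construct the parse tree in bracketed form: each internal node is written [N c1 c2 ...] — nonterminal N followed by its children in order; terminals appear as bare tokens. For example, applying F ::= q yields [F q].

E
E | T
E | T | T
E | T | T | T
T | T | T | T
F | T | T | T
p | T | T | T
p | T & F | T | T
p | F & F | T | T
p | q & F | T | T
p | q & q | T | T
p | q & q | F | T
p | q & q | p | T
p | q & q | p | F
p | q & q | p | ( E )
p | q & q | p | ( T )
p | q & q | p | ( F )
p | q & q | p | ( p )

[E [E [E [E [T [F p]]] | [T [T [F q]] & [F q]]] | [T [F p]]] | [T [F ( [E [T [F p]]] )]]]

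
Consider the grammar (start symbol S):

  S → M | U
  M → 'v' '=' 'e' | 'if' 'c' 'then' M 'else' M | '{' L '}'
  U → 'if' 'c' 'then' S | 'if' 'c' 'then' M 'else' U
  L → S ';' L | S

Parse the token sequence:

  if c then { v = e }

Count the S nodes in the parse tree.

3

[S [U if c then [S [M { [L [S [M v = e]]] }]]]]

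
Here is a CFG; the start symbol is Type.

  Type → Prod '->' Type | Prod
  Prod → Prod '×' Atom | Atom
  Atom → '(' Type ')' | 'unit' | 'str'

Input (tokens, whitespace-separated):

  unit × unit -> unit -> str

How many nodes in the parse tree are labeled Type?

[Type [Prod [Prod [Atom unit]] × [Atom unit]] -> [Type [Prod [Atom unit]] -> [Type [Prod [Atom str]]]]]

3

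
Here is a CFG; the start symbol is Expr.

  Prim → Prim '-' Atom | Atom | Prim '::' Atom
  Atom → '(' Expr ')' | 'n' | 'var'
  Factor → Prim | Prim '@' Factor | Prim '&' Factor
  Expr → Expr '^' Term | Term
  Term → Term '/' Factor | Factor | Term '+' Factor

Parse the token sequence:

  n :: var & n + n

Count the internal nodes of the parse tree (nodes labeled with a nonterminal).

[Expr [Term [Term [Factor [Prim [Prim [Atom n]] :: [Atom var]] & [Factor [Prim [Atom n]]]]] + [Factor [Prim [Atom n]]]]]

14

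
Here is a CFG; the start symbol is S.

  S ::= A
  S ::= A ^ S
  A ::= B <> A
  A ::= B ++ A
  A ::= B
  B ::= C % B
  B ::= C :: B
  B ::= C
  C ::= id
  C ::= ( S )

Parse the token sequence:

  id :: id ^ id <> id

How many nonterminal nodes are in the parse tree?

13

[S [A [B [C id] :: [B [C id]]]] ^ [S [A [B [C id]] <> [A [B [C id]]]]]]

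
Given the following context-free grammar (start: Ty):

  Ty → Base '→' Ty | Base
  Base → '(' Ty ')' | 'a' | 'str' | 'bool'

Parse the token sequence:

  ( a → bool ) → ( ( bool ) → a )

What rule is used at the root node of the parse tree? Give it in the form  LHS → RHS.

Ty → Base '→' Ty

[Ty [Base ( [Ty [Base a] → [Ty [Base bool]]] )] → [Ty [Base ( [Ty [Base ( [Ty [Base bool]] )] → [Ty [Base a]]] )]]]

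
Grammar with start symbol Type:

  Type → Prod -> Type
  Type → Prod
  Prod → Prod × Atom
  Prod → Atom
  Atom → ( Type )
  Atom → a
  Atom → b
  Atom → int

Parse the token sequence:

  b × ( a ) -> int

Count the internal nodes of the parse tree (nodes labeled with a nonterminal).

11

[Type [Prod [Prod [Atom b]] × [Atom ( [Type [Prod [Atom a]]] )]] -> [Type [Prod [Atom int]]]]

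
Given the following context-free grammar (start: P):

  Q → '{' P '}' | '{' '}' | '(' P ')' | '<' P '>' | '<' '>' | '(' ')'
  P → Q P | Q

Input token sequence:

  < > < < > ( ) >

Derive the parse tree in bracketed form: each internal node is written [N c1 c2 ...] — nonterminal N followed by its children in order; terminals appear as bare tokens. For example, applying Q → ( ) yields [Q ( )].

P
Q P
< > P
< > Q
< > < P >
< > < Q P >
< > < < > P >
< > < < > Q >
< > < < > ( ) >

[P [Q < >] [P [Q < [P [Q < >] [P [Q ( )]]] >]]]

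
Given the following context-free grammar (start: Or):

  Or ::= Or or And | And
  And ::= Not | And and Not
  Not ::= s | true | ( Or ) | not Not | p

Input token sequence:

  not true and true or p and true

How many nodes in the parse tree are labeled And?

4

[Or [Or [And [And [Not not [Not true]]] and [Not true]]] or [And [And [Not p]] and [Not true]]]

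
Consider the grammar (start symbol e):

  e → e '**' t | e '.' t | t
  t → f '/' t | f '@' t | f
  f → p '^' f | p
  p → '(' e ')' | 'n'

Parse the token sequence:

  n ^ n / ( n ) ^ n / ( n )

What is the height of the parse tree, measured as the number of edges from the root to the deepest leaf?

[e [t [f [p n] ^ [f [p n]]] / [t [f [p ( [e [t [f [p n]]]] )] ^ [f [p n]]] / [t [f [p ( [e [t [f [p n]]]] )]]]]]]

10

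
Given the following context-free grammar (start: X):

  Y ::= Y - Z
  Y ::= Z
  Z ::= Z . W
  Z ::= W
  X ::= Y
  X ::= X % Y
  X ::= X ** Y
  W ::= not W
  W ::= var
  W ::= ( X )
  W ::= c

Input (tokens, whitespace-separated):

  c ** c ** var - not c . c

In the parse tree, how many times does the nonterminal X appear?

[X [X [X [Y [Z [W c]]]] ** [Y [Z [W c]]]] ** [Y [Y [Z [W var]]] - [Z [Z [W not [W c]]] . [W c]]]]

3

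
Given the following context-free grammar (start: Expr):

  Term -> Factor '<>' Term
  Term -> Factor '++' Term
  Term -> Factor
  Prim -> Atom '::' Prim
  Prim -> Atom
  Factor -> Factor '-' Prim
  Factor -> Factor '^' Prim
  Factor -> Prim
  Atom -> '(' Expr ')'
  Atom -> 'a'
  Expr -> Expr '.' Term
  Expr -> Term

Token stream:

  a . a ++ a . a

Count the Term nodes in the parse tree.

4

[Expr [Expr [Expr [Term [Factor [Prim [Atom a]]]]] . [Term [Factor [Prim [Atom a]]] ++ [Term [Factor [Prim [Atom a]]]]]] . [Term [Factor [Prim [Atom a]]]]]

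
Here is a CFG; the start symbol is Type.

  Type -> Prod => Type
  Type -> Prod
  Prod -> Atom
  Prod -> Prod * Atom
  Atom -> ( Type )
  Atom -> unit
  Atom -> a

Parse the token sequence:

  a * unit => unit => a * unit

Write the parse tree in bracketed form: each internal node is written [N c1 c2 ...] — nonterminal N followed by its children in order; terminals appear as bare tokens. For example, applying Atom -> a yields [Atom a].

[Type [Prod [Prod [Atom a]] * [Atom unit]] => [Type [Prod [Atom unit]] => [Type [Prod [Prod [Atom a]] * [Atom unit]]]]]

Type
Prod => Type
Prod * Atom => Type
Atom * Atom => Type
a * Atom => Type
a * unit => Type
a * unit => Prod => Type
a * unit => Atom => Type
a * unit => unit => Type
a * unit => unit => Prod
a * unit => unit => Prod * Atom
a * unit => unit => Atom * Atom
a * unit => unit => a * Atom
a * unit => unit => a * unit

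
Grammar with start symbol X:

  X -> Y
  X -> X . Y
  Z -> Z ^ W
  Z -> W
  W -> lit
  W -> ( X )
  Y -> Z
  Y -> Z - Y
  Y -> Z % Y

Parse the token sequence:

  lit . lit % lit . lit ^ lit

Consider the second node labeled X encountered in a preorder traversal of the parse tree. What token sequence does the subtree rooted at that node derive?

lit . lit % lit

[X [X [X [Y [Z [W lit]]]] . [Y [Z [W lit]] % [Y [Z [W lit]]]]] . [Y [Z [Z [W lit]] ^ [W lit]]]]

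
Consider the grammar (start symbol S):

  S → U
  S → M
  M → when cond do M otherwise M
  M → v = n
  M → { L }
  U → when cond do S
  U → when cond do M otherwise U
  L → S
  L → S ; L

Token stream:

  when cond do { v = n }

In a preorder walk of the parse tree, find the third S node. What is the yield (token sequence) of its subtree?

v = n

[S [U when cond do [S [M { [L [S [M v = n]]] }]]]]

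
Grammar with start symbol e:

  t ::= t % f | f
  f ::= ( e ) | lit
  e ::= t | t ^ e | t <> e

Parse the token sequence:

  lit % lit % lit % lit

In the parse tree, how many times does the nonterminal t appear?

[e [t [t [t [t [f lit]] % [f lit]] % [f lit]] % [f lit]]]

4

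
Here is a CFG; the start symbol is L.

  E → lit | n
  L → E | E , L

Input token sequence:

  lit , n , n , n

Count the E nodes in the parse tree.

[L [E lit] , [L [E n] , [L [E n] , [L [E n]]]]]

4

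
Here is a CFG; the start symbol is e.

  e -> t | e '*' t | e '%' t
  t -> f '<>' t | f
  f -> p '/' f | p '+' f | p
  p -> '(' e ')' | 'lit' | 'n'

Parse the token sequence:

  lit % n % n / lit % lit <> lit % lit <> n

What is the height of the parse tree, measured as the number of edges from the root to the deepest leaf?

8

[e [e [e [e [e [t [f [p lit]]]] % [t [f [p n]]]] % [t [f [p n] / [f [p lit]]]]] % [t [f [p lit]] <> [t [f [p lit]]]]] % [t [f [p lit]] <> [t [f [p n]]]]]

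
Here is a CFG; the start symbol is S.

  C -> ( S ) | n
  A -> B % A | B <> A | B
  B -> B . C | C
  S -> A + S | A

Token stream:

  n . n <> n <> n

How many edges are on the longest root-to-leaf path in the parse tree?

6

[S [A [B [B [C n]] . [C n]] <> [A [B [C n]] <> [A [B [C n]]]]]]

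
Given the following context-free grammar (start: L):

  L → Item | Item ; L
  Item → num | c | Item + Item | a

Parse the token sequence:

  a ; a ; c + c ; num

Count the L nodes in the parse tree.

4

[L [Item a] ; [L [Item a] ; [L [Item [Item c] + [Item c]] ; [L [Item num]]]]]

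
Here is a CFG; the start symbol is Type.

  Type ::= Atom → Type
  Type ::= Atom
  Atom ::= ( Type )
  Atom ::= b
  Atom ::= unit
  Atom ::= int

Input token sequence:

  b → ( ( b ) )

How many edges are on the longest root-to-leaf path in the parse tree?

7

[Type [Atom b] → [Type [Atom ( [Type [Atom ( [Type [Atom b]] )]] )]]]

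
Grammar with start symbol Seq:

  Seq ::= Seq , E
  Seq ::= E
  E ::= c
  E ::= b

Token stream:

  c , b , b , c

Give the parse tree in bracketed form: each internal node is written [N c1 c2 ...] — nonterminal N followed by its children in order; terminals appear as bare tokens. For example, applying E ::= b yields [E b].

[Seq [Seq [Seq [Seq [E c]] , [E b]] , [E b]] , [E c]]

Seq
Seq , E
Seq , E , E
Seq , E , E , E
E , E , E , E
c , E , E , E
c , b , E , E
c , b , b , E
c , b , b , c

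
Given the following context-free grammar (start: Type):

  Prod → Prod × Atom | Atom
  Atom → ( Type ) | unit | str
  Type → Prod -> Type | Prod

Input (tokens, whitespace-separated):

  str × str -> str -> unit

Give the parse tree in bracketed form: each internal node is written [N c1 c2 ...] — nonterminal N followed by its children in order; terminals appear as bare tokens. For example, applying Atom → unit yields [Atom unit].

[Type [Prod [Prod [Atom str]] × [Atom str]] -> [Type [Prod [Atom str]] -> [Type [Prod [Atom unit]]]]]

Type
Prod -> Type
Prod × Atom -> Type
Atom × Atom -> Type
str × Atom -> Type
str × str -> Type
str × str -> Prod -> Type
str × str -> Atom -> Type
str × str -> str -> Type
str × str -> str -> Prod
str × str -> str -> Atom
str × str -> str -> unit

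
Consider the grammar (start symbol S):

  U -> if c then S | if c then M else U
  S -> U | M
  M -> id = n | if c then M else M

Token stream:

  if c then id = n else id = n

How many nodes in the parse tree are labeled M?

[S [M if c then [M id = n] else [M id = n]]]

3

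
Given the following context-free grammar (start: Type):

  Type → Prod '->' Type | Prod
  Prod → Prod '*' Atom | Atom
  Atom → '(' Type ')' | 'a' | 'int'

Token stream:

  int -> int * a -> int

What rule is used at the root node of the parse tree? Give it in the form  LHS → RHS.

[Type [Prod [Atom int]] -> [Type [Prod [Prod [Atom int]] * [Atom a]] -> [Type [Prod [Atom int]]]]]

Type → Prod '->' Type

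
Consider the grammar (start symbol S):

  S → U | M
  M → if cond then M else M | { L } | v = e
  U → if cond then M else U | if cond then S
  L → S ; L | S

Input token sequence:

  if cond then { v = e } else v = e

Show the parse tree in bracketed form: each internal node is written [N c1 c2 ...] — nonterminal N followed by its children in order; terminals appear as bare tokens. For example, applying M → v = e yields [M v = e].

S
M
if cond then M else M
if cond then { L } else M
if cond then { S } else M
if cond then { M } else M
if cond then { v = e } else M
if cond then { v = e } else v = e

[S [M if cond then [M { [L [S [M v = e]]] }] else [M v = e]]]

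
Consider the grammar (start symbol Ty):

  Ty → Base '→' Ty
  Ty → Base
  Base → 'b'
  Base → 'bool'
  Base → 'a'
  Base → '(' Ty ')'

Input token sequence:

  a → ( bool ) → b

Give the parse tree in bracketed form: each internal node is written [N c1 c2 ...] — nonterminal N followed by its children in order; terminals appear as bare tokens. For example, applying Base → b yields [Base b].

[Ty [Base a] → [Ty [Base ( [Ty [Base bool]] )] → [Ty [Base b]]]]

Ty
Base → Ty
a → Ty
a → Base → Ty
a → ( Ty ) → Ty
a → ( Base ) → Ty
a → ( bool ) → Ty
a → ( bool ) → Base
a → ( bool ) → b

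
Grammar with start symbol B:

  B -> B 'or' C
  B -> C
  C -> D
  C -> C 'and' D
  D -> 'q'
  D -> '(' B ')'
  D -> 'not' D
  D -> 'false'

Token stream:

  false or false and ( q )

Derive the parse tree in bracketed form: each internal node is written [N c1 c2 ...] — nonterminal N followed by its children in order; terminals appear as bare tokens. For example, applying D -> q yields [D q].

B
B or C
C or C
D or C
false or C
false or C and D
false or D and D
false or false and D
false or false and ( B )
false or false and ( C )
false or false and ( D )
false or false and ( q )

[B [B [C [D false]]] or [C [C [D false]] and [D ( [B [C [D q]]] )]]]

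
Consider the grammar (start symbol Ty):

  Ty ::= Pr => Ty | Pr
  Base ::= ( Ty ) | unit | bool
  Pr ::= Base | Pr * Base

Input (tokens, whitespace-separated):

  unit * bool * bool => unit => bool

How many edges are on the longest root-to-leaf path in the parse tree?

5

[Ty [Pr [Pr [Pr [Base unit]] * [Base bool]] * [Base bool]] => [Ty [Pr [Base unit]] => [Ty [Pr [Base bool]]]]]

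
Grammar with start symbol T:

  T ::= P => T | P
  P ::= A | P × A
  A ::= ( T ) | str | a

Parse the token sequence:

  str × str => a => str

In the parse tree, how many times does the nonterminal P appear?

4

[T [P [P [A str]] × [A str]] => [T [P [A a]] => [T [P [A str]]]]]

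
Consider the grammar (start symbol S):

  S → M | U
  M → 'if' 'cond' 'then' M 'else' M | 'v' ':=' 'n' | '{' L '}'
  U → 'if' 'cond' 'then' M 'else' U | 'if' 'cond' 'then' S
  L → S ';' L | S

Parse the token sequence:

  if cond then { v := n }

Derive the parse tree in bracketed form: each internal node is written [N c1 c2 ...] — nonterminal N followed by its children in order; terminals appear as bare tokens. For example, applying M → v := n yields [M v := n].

S
U
if cond then S
if cond then M
if cond then { L }
if cond then { S }
if cond then { M }
if cond then { v := n }

[S [U if cond then [S [M { [L [S [M v := n]]] }]]]]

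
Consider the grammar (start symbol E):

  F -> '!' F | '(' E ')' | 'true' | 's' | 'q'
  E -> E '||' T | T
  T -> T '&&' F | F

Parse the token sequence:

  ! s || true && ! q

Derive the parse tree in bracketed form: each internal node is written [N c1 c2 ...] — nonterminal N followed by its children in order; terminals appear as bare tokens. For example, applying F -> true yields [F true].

[E [E [T [F ! [F s]]]] || [T [T [F true]] && [F ! [F q]]]]

E
E || T
T || T
F || T
! F || T
! s || T
! s || T && F
! s || F && F
! s || true && F
! s || true && ! F
! s || true && ! q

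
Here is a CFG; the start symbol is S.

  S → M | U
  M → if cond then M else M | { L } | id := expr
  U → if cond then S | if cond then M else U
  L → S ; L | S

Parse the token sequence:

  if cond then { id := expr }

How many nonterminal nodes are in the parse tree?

7

[S [U if cond then [S [M { [L [S [M id := expr]]] }]]]]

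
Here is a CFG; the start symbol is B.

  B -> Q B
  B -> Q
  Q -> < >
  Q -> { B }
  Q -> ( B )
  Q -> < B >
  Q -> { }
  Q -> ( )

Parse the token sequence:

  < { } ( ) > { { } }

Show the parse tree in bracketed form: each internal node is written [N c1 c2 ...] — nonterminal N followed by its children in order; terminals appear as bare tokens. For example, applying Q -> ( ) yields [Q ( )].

[B [Q < [B [Q { }] [B [Q ( )]]] >] [B [Q { [B [Q { }]] }]]]

B
Q B
< B > B
< Q B > B
< { } B > B
< { } Q > B
< { } ( ) > B
< { } ( ) > Q
< { } ( ) > { B }
< { } ( ) > { Q }
< { } ( ) > { { } }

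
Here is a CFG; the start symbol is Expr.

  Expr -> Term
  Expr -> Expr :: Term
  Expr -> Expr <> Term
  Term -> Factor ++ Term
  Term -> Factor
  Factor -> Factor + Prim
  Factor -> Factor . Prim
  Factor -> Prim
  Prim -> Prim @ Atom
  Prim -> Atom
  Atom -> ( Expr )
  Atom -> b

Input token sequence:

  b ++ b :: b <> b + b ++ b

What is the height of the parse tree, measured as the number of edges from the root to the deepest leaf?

[Expr [Expr [Expr [Term [Factor [Prim [Atom b]]] ++ [Term [Factor [Prim [Atom b]]]]]] :: [Term [Factor [Prim [Atom b]]]]] <> [Term [Factor [Factor [Prim [Atom b]]] + [Prim [Atom b]]] ++ [Term [Factor [Prim [Atom b]]]]]]

8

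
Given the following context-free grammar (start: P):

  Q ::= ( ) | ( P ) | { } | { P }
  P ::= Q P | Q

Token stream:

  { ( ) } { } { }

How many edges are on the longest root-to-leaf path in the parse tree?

4

[P [Q { [P [Q ( )]] }] [P [Q { }] [P [Q { }]]]]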